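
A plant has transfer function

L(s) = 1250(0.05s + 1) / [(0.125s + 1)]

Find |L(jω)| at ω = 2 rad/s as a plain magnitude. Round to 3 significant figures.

1.22e+03

At ω = 2 rad/s:
zero (1 + j2·0.05) = 1 + j0.1 → |·| ≈ 1.005, ∠ ≈ 5.71°
pole (1 + j2·0.125) = 1 + j0.25 → |·| ≈ 1.0308, ∠ ≈ 14.04°
|L| = 1250 · 1.005 / (1.0308) ≈ 1218.7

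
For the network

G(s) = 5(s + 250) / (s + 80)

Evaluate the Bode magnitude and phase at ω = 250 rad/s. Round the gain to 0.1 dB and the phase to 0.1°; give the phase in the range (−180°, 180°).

16.6 dB, -27.3°

At s = jω = j250:
zero (s+250): 250 + j250 → |·| = √(250²+250²) = √125000 ≈ 353.55, ∠ = arctan(250/250) ≈ 45.00°
pole (s+80): 80 + j250 → |·| = √(80²+250²) = √68900 ≈ 262.49, ∠ = arctan(250/80) ≈ 72.26°
|G| = 5 · 353.55 / 262.49 ≈ 6.7345
Gain = 20 log₁₀(6.7345) ≈ 16.57 dB
∠G = 45.00° − 72.26° = -27.26°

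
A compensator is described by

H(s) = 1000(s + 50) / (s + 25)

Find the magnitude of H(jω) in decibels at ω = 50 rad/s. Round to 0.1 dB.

At s = jω = j50:
zero (s+50): 50 + j50 → |·| = √(50²+50²) = √5000 ≈ 70.711, ∠ = arctan(50/50) ≈ 45.00°
pole (s+25): 25 + j50 → |·| = √(25²+50²) = √3125 ≈ 55.902, ∠ = arctan(50/25) ≈ 63.43°
|H| = 1000 · 70.711 / 55.902 ≈ 1264.9
Gain = 20 log₁₀(1264.9) ≈ 62.04 dB

62.0 dB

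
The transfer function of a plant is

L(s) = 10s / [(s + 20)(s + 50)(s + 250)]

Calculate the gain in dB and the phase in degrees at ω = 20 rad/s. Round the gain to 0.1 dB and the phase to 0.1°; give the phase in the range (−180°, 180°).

At s = jω = j20:
zero at origin: s = j20 → |·| = 20, ∠ = 90.00°
pole (s+20): 20 + j20 → |·| = √(20²+20²) = √800 ≈ 28.284, ∠ = arctan(20/20) ≈ 45.00°
pole (s+50): 50 + j20 → |·| = √(50²+20²) = √2900 ≈ 53.852, ∠ = arctan(20/50) ≈ 21.80°
pole (s+250): 250 + j20 → |·| = √(250²+20²) = √62900 ≈ 250.8, ∠ = arctan(20/250) ≈ 4.57°
|L| = 10 · 20 / 3.8201e+05 ≈ 0.00052355
Gain = 20 log₁₀(0.00052355) ≈ -65.62 dB
∠L = 90.00° − 71.37° = 18.63°

-65.6 dB, 18.6°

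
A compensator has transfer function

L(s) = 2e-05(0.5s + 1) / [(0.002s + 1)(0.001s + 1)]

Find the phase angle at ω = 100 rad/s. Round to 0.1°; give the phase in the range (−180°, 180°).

At ω = 100 rad/s:
zero (1 + j100·0.5) = 1 + j50 → |·| ≈ 50.01, ∠ ≈ 88.85°
pole (1 + j100·0.002) = 1 + j0.2 → |·| ≈ 1.0198, ∠ ≈ 11.31°
pole (1 + j100·0.001) = 1 + j0.1 → |·| ≈ 1.005, ∠ ≈ 5.71°
∠L = (88.85°) − (11.31° + 5.71°) = 71.83°

71.8°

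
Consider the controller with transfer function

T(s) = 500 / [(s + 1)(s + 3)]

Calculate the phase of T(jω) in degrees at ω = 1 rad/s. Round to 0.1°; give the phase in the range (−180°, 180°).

At s = jω = j1:
pole (s+1): 1 + j1 → |·| = √(1²+1²) = √2 ≈ 1.4142, ∠ = arctan(1/1) ≈ 45.00°
pole (s+3): 3 + j1 → |·| = √(3²+1²) = √10 ≈ 3.1623, ∠ = arctan(1/3) ≈ 18.43°
∠T = 0.00° − 63.43° = -63.43°

-63.4°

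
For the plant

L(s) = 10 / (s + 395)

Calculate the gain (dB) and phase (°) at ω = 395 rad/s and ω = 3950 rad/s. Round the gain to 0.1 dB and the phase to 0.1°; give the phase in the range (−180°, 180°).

ω = 395: -34.9 dB, -45.0°; ω = 3950: -52.0 dB, -84.3°

Substitute s = j395:
Numerator: 10 = 10 + j0
Denominator: (j395) + 395 = 395 + j395
|N| = √(10² + 0²) ≈ 10, ∠N ≈ 0.00°
|D| = √(395² + 395²) ≈ 558.61, ∠D ≈ 45.00°
|L| = 10 / 558.61 ≈ 0.017902
Gain = 20 log₁₀(0.017902) ≈ -34.94 dB
∠L = 0.00° − 45.00° = -45.00°

Substitute s = j3950:
Numerator: 10 = 10 + j0
Denominator: (j3950) + 395 = 395 + j3950
|N| = √(10² + 0²) ≈ 10, ∠N ≈ 0.00°
|D| = √(395² + 3950²) ≈ 3969.7, ∠D ≈ 84.29°
|L| = 10 / 3969.7 ≈ 0.0025191
Gain = 20 log₁₀(0.0025191) ≈ -51.98 dB
∠L = 0.00° − 84.29° = -84.29°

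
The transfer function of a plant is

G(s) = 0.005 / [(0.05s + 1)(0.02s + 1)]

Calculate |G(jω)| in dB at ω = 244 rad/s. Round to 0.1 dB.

At ω = 244 rad/s:
pole (1 + j244·0.05) = 1 + j12.2 → |·| ≈ 12.241, ∠ ≈ 85.31°
pole (1 + j244·0.02) = 1 + j4.88 → |·| ≈ 4.9814, ∠ ≈ 78.42°
|G| = 0.005 · 1 / (12.241 · 4.9814) ≈ 8.1998e-05
Gain = 20 log₁₀(8.1998e-05) ≈ -81.72 dB

-81.7 dB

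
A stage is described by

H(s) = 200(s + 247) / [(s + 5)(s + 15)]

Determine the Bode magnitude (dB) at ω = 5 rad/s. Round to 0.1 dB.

52.9 dB

At s = jω = j5:
zero (s+247): 247 + j5 → |·| = √(247²+5²) = √61034 ≈ 247.05, ∠ = arctan(5/247) ≈ 1.16°
pole (s+5): 5 + j5 → |·| = √(5²+5²) = √50 ≈ 7.0711, ∠ = arctan(5/5) ≈ 45.00°
pole (s+15): 15 + j5 → |·| = √(15²+5²) = √250 ≈ 15.811, ∠ = arctan(5/15) ≈ 18.43°
|H| = 200 · 247.05 / 111.8 ≈ 441.95
Gain = 20 log₁₀(441.95) ≈ 52.91 dB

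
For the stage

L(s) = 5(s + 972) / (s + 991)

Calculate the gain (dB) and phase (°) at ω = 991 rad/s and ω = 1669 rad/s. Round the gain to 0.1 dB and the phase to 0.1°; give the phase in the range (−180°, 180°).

ω = 991: 13.9 dB, 0.6°; ω = 1669: 13.9 dB, 0.5°

At s = jω = j991:
zero (s+972): 972 + j991 → |·| = √(972²+991²) = √1926865 ≈ 1388.1, ∠ = arctan(991/972) ≈ 45.55°
pole (s+991): 991 + j991 → |·| = √(991²+991²) = √1964162 ≈ 1401.5, ∠ = arctan(991/991) ≈ 45.00°
|L| = 5 · 1388.1 / 1401.5 ≈ 4.9522
Gain = 20 log₁₀(4.9522) ≈ 13.90 dB
∠L = 45.55° − 45.00° = 0.55°

At s = jω = j1669:
zero (s+972): 972 + j1669 → |·| = √(972²+1669²) = √3730345 ≈ 1931.4, ∠ = arctan(1669/972) ≈ 59.78°
pole (s+991): 991 + j1669 → |·| = √(991²+1669²) = √3767642 ≈ 1941, ∠ = arctan(1669/991) ≈ 59.30°
|L| = 5 · 1931.4 / 1941 ≈ 4.9753
Gain = 20 log₁₀(4.9753) ≈ 13.94 dB
∠L = 59.78° − 59.30° = 0.48°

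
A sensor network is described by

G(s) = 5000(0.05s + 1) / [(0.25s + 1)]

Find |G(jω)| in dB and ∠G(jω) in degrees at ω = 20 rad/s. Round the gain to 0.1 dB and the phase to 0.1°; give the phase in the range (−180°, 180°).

62.8 dB, -33.7°

At ω = 20 rad/s:
zero (1 + j20·0.05) = 1 + j1 → |·| ≈ 1.4142, ∠ ≈ 45.00°
pole (1 + j20·0.25) = 1 + j5 → |·| ≈ 5.099, ∠ ≈ 78.69°
|G| = 5000 · 1.4142 / (5.099) ≈ 1386.7
Gain = 20 log₁₀(1386.7) ≈ 62.84 dB
∠G = (45.00°) − (78.69°) = -33.69°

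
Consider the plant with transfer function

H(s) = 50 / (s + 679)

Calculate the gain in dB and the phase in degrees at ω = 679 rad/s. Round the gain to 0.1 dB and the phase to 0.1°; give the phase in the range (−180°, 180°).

-25.7 dB, -45.0°

Substitute s = j679:
Numerator: 50 = 50 + j0
Denominator: (j679) + 679 = 679 + j679
|N| = √(50² + 0²) ≈ 50, ∠N ≈ 0.00°
|D| = √(679² + 679²) ≈ 960.25, ∠D ≈ 45.00°
|H| = 50 / 960.25 ≈ 0.05207
Gain = 20 log₁₀(0.05207) ≈ -25.67 dB
∠H = 0.00° − 45.00° = -45.00°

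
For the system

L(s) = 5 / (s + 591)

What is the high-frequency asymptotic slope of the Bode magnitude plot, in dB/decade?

Each pole contributes −20 dB/decade at high frequency; each zero contributes +20 dB/decade.
Net: 0 zero(s) − 1 pole(s) → -20 dB/decade.

-20 dB/decade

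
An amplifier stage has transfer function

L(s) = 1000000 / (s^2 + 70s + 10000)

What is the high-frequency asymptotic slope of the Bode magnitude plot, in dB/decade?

Each pole contributes −20 dB/decade at high frequency; each zero contributes +20 dB/decade.
Net: 0 zero(s) − 2 pole(s) → -40 dB/decade.

-40 dB/decade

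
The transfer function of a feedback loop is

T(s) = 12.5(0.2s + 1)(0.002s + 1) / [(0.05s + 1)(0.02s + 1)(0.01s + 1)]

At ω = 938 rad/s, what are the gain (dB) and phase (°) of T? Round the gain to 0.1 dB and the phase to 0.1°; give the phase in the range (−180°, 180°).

-4.4 dB, -108.0°

At ω = 938 rad/s:
zero (1 + j938·0.2) = 1 + j187.6 → |·| ≈ 187.6, ∠ ≈ 89.69°
zero (1 + j938·0.002) = 1 + j1.876 → |·| ≈ 2.1259, ∠ ≈ 61.94°
pole (1 + j938·0.05) = 1 + j46.9 → |·| ≈ 46.911, ∠ ≈ 88.78°
pole (1 + j938·0.02) = 1 + j18.76 → |·| ≈ 18.787, ∠ ≈ 86.95°
pole (1 + j938·0.01) = 1 + j9.38 → |·| ≈ 9.4332, ∠ ≈ 83.91°
|T| = 12.5 · 187.6 · 2.1259 / (46.911 · 18.787 · 9.4332) ≈ 0.59965
Gain = 20 log₁₀(0.59965) ≈ -4.44 dB
∠T = (89.69° + 61.94°) − (88.78° + 86.95° + 83.91°) = -108.01°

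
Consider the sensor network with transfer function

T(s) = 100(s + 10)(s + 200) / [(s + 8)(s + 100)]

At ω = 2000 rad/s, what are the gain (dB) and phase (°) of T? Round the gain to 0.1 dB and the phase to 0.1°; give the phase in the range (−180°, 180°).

40.0 dB, -2.9°

At s = jω = j2000:
zero (s+10): 10 + j2000 → |·| = √(10²+2000²) = √4000100 ≈ 2000, ∠ = arctan(2000/10) ≈ 89.71°
zero (s+200): 200 + j2000 → |·| = √(200²+2000²) = √4040000 ≈ 2010, ∠ = arctan(2000/200) ≈ 84.29°
pole (s+8): 8 + j2000 → |·| = √(8²+2000²) = √4000064 ≈ 2000, ∠ = arctan(2000/8) ≈ 89.77°
pole (s+100): 100 + j2000 → |·| = √(100²+2000²) = √4010000 ≈ 2002.5, ∠ = arctan(2000/100) ≈ 87.14°
|T| = 100 · 4.02e+06 / 4.005e+06 ≈ 100.37
Gain = 20 log₁₀(100.37) ≈ 40.03 dB
∠T = 174.00° − 176.91° = -2.91°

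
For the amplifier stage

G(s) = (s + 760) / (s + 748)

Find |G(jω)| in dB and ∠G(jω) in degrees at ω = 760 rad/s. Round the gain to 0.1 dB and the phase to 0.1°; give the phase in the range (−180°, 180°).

Substitute s = j760:
Numerator: (j760) + 760 = 760 + j760
Denominator: (j760) + 748 = 748 + j760
|N| = √(760² + 760²) ≈ 1074.8, ∠N ≈ 45.00°
|D| = √(748² + 760²) ≈ 1066.4, ∠D ≈ 45.46°
|G| = 1074.8 / 1066.4 ≈ 1.0079
Gain = 20 log₁₀(1.0079) ≈ 0.07 dB
∠G = 45.00° − 45.46° = -0.46°

0.1 dB, -0.5°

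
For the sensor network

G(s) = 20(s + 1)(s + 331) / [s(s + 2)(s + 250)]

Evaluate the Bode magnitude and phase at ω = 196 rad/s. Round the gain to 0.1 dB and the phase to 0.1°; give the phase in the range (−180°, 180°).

-18.2 dB, -97.2°

At s = jω = j196:
zero (s+1): 1 + j196 → |·| = √(1²+196²) = √38417 ≈ 196, ∠ = arctan(196/1) ≈ 89.71°
zero (s+331): 331 + j196 → |·| = √(331²+196²) = √147977 ≈ 384.68, ∠ = arctan(196/331) ≈ 30.63°
pole (s+2): 2 + j196 → |·| = √(2²+196²) = √38420 ≈ 196.01, ∠ = arctan(196/2) ≈ 89.42°
pole (s+250): 250 + j196 → |·| = √(250²+196²) = √100916 ≈ 317.67, ∠ = arctan(196/250) ≈ 38.10°
pole at origin: |s| = 196, ∠ = 90.00° (in denominator)
|G| = 20 · 75397 / 1.2204e+07 ≈ 0.12356
Gain = 20 log₁₀(0.12356) ≈ -18.16 dB
∠G = 120.34° − 217.52° = -97.18°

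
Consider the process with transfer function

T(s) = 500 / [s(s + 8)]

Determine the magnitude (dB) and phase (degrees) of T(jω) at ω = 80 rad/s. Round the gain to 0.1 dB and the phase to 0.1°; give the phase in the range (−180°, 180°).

At s = jω = j80:
pole (s+8): 8 + j80 → |·| = √(8²+80²) = √6464 ≈ 80.399, ∠ = arctan(80/8) ≈ 84.29°
pole at origin: |s| = 80, ∠ = 90.00° (in denominator)
|T| = 500 / 6431.9 ≈ 0.077738
Gain = 20 log₁₀(0.077738) ≈ -22.19 dB
∠T = 0.00° − 174.29° = -174.29°

-22.2 dB, -174.3°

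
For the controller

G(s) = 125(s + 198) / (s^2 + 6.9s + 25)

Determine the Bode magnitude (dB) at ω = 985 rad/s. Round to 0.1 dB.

-17.8 dB

At s = jω = j985:
zero (s+198): 198 + j985 → |·| = √(198²+985²) = √1009429 ≈ 1004.7, ∠ = arctan(985/198) ≈ 78.63°
quadratic: (j985)² + 6.9·j985 + 25 = -970200 + j6796.5 → |·| ≈ 9.7022e+05, ∠ ≈ 179.60°
|G| = 125 · 1004.7 / 9.7022e+05 ≈ 0.12944
Gain = 20 log₁₀(0.12944) ≈ -17.76 dB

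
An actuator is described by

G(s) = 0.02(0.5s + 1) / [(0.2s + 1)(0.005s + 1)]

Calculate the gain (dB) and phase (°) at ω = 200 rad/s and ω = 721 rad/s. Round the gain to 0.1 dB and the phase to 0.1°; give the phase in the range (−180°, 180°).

ω = 200: -29.0 dB, -44.1°; ω = 721: -37.5 dB, -74.3°

At ω = 200 rad/s:
zero (1 + j200·0.5) = 1 + j100 → |·| ≈ 100, ∠ ≈ 89.43°
pole (1 + j200·0.2) = 1 + j40 → |·| ≈ 40.012, ∠ ≈ 88.57°
pole (1 + j200·0.005) = 1 + j1 → |·| ≈ 1.4142, ∠ ≈ 45.00°
|G| = 0.02 · 100 / (40.012 · 1.4142) ≈ 0.035345
Gain = 20 log₁₀(0.035345) ≈ -29.03 dB
∠G = (89.43°) − (88.57° + 45.00°) = -44.14°

At ω = 721 rad/s:
zero (1 + j721·0.5) = 1 + j360.5 → |·| ≈ 360.5, ∠ ≈ 89.84°
pole (1 + j721·0.2) = 1 + j144.2 → |·| ≈ 144.2, ∠ ≈ 89.60°
pole (1 + j721·0.005) = 1 + j3.605 → |·| ≈ 3.7411, ∠ ≈ 74.50°
|G| = 0.02 · 360.5 / (144.2 · 3.7411) ≈ 0.013365
Gain = 20 log₁₀(0.013365) ≈ -37.48 dB
∠G = (89.84°) − (89.60° + 74.50°) = -74.26°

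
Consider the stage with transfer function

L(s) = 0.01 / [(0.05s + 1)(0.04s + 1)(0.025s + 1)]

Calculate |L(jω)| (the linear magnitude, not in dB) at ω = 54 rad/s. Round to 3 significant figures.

0.000869

At ω = 54 rad/s:
pole (1 + j54·0.05) = 1 + j2.7 → |·| ≈ 2.8792, ∠ ≈ 69.68°
pole (1 + j54·0.04) = 1 + j2.16 → |·| ≈ 2.3803, ∠ ≈ 65.16°
pole (1 + j54·0.025) = 1 + j1.35 → |·| ≈ 1.68, ∠ ≈ 53.47°
|L| = 0.01 · 1 / (2.8792 · 2.3803 · 1.68) ≈ 0.00086853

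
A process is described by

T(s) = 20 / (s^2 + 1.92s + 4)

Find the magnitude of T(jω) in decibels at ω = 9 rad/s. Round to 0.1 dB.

-11.9 dB

At s = jω = j9:
quadratic: (j9)² + 1.92·j9 + 4 = -77 + j17.28 → |·| ≈ 78.915, ∠ ≈ 167.35°
|T| = 20 / 78.915 ≈ 0.25344
Gain = 20 log₁₀(0.25344) ≈ -11.92 dB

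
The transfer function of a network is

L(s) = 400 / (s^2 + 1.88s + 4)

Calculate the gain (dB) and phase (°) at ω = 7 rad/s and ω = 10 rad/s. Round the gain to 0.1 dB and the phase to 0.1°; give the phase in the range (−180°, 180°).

ω = 7: 18.6 dB, -163.7°; ω = 10: 12.2 dB, -168.9°

At s = jω = j7:
quadratic: (j7)² + 1.88·j7 + 4 = -45 + j13.16 → |·| ≈ 46.885, ∠ ≈ 163.70°
|L| = 400 / 46.885 ≈ 8.5315
Gain = 20 log₁₀(8.5315) ≈ 18.62 dB
∠L = 0.00° − 163.70° = -163.70°

At s = jω = j10:
quadratic: (j10)² + 1.88·j10 + 4 = -96 + j18.8 → |·| ≈ 97.824, ∠ ≈ 168.92°
|L| = 400 / 97.824 ≈ 4.089
Gain = 20 log₁₀(4.089) ≈ 12.23 dB
∠L = 0.00° − 168.92° = -168.92°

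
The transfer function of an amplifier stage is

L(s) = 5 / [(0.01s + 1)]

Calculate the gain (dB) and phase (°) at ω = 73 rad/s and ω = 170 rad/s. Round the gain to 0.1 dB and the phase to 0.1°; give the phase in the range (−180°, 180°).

ω = 73: 12.1 dB, -36.1°; ω = 170: 8.1 dB, -59.5°

At ω = 73 rad/s:
pole (1 + j73·0.01) = 1 + j0.73 → |·| ≈ 1.2381, ∠ ≈ 36.13°
|L| = 5 · 1 / (1.2381) ≈ 4.0384
Gain = 20 log₁₀(4.0384) ≈ 12.12 dB
∠L = (0°) − (36.13°) = -36.13°

At ω = 170 rad/s:
pole (1 + j170·0.01) = 1 + j1.7 → |·| ≈ 1.9723, ∠ ≈ 59.53°
|L| = 5 · 1 / (1.9723) ≈ 2.5351
Gain = 20 log₁₀(2.5351) ≈ 8.08 dB
∠L = (0°) − (59.53°) = -59.53°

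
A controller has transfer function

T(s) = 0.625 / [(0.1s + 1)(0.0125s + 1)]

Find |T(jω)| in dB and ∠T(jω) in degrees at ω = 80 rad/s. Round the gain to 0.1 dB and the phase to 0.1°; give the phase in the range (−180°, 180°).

At ω = 80 rad/s:
pole (1 + j80·0.1) = 1 + j8 → |·| ≈ 8.0623, ∠ ≈ 82.87°
pole (1 + j80·0.0125) = 1 + j1 → |·| ≈ 1.4142, ∠ ≈ 45.00°
|T| = 0.625 · 1 / (8.0623 · 1.4142) ≈ 0.054816
Gain = 20 log₁₀(0.054816) ≈ -25.22 dB
∠T = (0°) − (82.87° + 45.00°) = -127.87°

-25.2 dB, -127.9°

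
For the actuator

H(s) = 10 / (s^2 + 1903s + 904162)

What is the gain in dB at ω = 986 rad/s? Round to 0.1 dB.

-105.5 dB

Substitute s = j986:
Numerator: 10 = 10 + j0
Denominator: (j986)^2 + 1903(j986) + 904162 = -68034 + j1876358
|N| = √(10² + 0²) ≈ 10, ∠N ≈ 0.00°
|D| = √(68034² + 1876358²) ≈ 1.8776e+06, ∠D ≈ 92.08°
|H| = 10 / 1.8776e+06 ≈ 5.3259e-06
Gain = 20 log₁₀(5.3259e-06) ≈ -105.47 dB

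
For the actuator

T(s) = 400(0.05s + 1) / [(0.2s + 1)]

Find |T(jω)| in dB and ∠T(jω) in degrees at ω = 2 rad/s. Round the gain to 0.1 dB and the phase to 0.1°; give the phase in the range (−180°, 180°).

At ω = 2 rad/s:
zero (1 + j2·0.05) = 1 + j0.1 → |·| ≈ 1.005, ∠ ≈ 5.71°
pole (1 + j2·0.2) = 1 + j0.4 → |·| ≈ 1.077, ∠ ≈ 21.80°
|T| = 400 · 1.005 / (1.077) ≈ 373.26
Gain = 20 log₁₀(373.26) ≈ 51.44 dB
∠T = (5.71°) − (21.80°) = -16.09°

51.4 dB, -16.1°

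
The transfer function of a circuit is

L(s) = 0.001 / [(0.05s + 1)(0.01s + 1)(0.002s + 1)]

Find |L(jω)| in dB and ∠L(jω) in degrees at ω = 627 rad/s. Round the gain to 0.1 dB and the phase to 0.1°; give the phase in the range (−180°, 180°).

-110.1 dB, 139.5°

At ω = 627 rad/s:
pole (1 + j627·0.05) = 1 + j31.35 → |·| ≈ 31.366, ∠ ≈ 88.17°
pole (1 + j627·0.01) = 1 + j6.27 → |·| ≈ 6.3492, ∠ ≈ 80.94°
pole (1 + j627·0.002) = 1 + j1.254 → |·| ≈ 1.6039, ∠ ≈ 51.43°
|L| = 0.001 · 1 / (31.366 · 6.3492 · 1.6039) ≈ 3.1307e-06
Gain = 20 log₁₀(3.1307e-06) ≈ -110.09 dB
∠L = (0°) − (88.17° + 80.94° + 51.43°) = -220.54° ≡ 139.46° (principal value)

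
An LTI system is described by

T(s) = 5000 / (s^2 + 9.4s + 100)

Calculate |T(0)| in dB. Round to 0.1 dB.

T(0) = 5000 / 100 = 50
20 log₁₀(50) ≈ 33.98 dB

34.0 dB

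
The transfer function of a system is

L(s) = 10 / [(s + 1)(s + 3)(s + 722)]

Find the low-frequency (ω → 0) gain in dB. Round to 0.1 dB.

-46.7 dB

L(0) = 10 / (1·3·722) ≈ 0.0046168
20 log₁₀(0.0046168) ≈ -46.71 dB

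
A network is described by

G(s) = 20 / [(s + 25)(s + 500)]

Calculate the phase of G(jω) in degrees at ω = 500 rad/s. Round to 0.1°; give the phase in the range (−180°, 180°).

At s = jω = j500:
pole (s+25): 25 + j500 → |·| = √(25²+500²) = √250625 ≈ 500.62, ∠ = arctan(500/25) ≈ 87.14°
pole (s+500): 500 + j500 → |·| = √(500²+500²) = √500000 ≈ 707.11, ∠ = arctan(500/500) ≈ 45.00°
∠G = 0.00° − 132.14° = -132.14°

-132.1°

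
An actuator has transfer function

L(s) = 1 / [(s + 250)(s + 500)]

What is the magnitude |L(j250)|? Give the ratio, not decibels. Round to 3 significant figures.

At s = jω = j250:
pole (s+250): 250 + j250 → |·| = √(250²+250²) = √125000 ≈ 353.55, ∠ = arctan(250/250) ≈ 45.00°
pole (s+500): 500 + j250 → |·| = √(500²+250²) = √312500 ≈ 559.02, ∠ = arctan(250/500) ≈ 26.57°
|L| = 1 / 1.9764e+05 ≈ 5.0597e-06

5.06e-06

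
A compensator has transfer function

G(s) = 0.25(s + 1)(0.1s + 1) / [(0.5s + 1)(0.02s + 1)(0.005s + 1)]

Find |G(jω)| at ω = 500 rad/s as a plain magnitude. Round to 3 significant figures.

0.924

At ω = 500 rad/s:
zero (1 + j500·1) = 1 + j500 → |·| ≈ 500, ∠ ≈ 89.89°
zero (1 + j500·0.1) = 1 + j50 → |·| ≈ 50.01, ∠ ≈ 88.85°
pole (1 + j500·0.5) = 1 + j250 → |·| ≈ 250, ∠ ≈ 89.77°
pole (1 + j500·0.02) = 1 + j10 → |·| ≈ 10.05, ∠ ≈ 84.29°
pole (1 + j500·0.005) = 1 + j2.5 → |·| ≈ 2.6926, ∠ ≈ 68.20°
|G| = 0.25 · 500 · 50.01 / (250 · 10.05 · 2.6926) ≈ 0.92404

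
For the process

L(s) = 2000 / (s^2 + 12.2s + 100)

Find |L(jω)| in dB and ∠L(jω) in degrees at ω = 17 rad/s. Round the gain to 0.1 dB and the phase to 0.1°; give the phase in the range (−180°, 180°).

17.1 dB, -132.3°

At s = jω = j17:
quadratic: (j17)² + 12.2·j17 + 100 = -189 + j207.4 → |·| ≈ 280.6, ∠ ≈ 132.34°
|L| = 2000 / 280.6 ≈ 7.1276
Gain = 20 log₁₀(7.1276) ≈ 17.06 dB
∠L = 0.00° − 132.34° = -132.34°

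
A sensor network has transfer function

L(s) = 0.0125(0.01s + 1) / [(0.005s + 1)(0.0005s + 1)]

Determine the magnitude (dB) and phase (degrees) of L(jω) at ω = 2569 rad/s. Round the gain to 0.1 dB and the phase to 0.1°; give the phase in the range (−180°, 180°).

At ω = 2569 rad/s:
zero (1 + j2569·0.01) = 1 + j25.69 → |·| ≈ 25.709, ∠ ≈ 87.77°
pole (1 + j2569·0.005) = 1 + j12.845 → |·| ≈ 12.884, ∠ ≈ 85.55°
pole (1 + j2569·0.0005) = 1 + j1.2845 → |·| ≈ 1.6279, ∠ ≈ 52.10°
|L| = 0.0125 · 25.709 / (12.884 · 1.6279) ≈ 0.015322
Gain = 20 log₁₀(0.015322) ≈ -36.29 dB
∠L = (87.77°) − (85.55° + 52.10°) = -49.88°

-36.3 dB, -49.9°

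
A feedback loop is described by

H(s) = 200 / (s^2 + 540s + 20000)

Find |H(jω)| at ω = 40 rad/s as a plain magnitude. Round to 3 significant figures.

0.00705

Substitute s = j40:
Numerator: 200 = 200 + j0
Denominator: (j40)^2 + 540(j40) + 20000 = 18400 + j21600
|N| = √(200² + 0²) ≈ 200, ∠N ≈ 0.00°
|D| = √(18400² + 21600²) ≈ 28375, ∠D ≈ 49.57°
|H| = 200 / 28375 ≈ 0.0070485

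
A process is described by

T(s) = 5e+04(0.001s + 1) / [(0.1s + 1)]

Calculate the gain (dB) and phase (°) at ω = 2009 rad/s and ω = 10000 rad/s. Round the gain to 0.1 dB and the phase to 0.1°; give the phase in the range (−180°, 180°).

ω = 2009: 54.9 dB, -26.2°; ω = 10000: 54.0 dB, -5.7°

At ω = 2009 rad/s:
zero (1 + j2009·0.001) = 1 + j2.009 → |·| ≈ 2.2441, ∠ ≈ 63.54°
pole (1 + j2009·0.1) = 1 + j200.9 → |·| ≈ 200.9, ∠ ≈ 89.71°
|T| = 5e+04 · 2.2441 / (200.9) ≈ 558.51
Gain = 20 log₁₀(558.51) ≈ 54.94 dB
∠T = (63.54°) − (89.71°) = -26.17°

At ω = 10000 rad/s:
zero (1 + j10000·0.001) = 1 + j10 → |·| ≈ 10.05, ∠ ≈ 84.29°
pole (1 + j10000·0.1) = 1 + j1000 → |·| ≈ 1000, ∠ ≈ 89.94°
|T| = 5e+04 · 10.05 / (1000) ≈ 502.5
Gain = 20 log₁₀(502.5) ≈ 54.02 dB
∠T = (84.29°) − (89.94°) = -5.65°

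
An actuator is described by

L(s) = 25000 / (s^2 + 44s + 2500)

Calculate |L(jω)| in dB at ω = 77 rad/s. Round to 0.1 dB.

At s = jω = j77:
quadratic: (j77)² + 44·j77 + 2500 = -3429 + j3388 → |·| ≈ 4820.4, ∠ ≈ 135.34°
|L| = 25000 / 4820.4 ≈ 5.1863
Gain = 20 log₁₀(5.1863) ≈ 14.30 dB

14.3 dB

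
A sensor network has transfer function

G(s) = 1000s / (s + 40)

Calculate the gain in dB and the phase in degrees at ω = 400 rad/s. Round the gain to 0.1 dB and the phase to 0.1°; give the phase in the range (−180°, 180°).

60.0 dB, 5.7°

At s = jω = j400:
zero at origin: s = j400 → |·| = 400, ∠ = 90.00°
pole (s+40): 40 + j400 → |·| = √(40²+400²) = √161600 ≈ 402, ∠ = arctan(400/40) ≈ 84.29°
|G| = 1000 · 400 / 402 ≈ 995.02
Gain = 20 log₁₀(995.02) ≈ 59.96 dB
∠G = 90.00° − 84.29° = 5.71°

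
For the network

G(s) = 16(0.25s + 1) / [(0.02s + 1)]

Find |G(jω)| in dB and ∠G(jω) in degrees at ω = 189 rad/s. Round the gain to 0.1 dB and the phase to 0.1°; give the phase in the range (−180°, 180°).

45.7 dB, 13.6°

At ω = 189 rad/s:
zero (1 + j189·0.25) = 1 + j47.25 → |·| ≈ 47.261, ∠ ≈ 88.79°
pole (1 + j189·0.02) = 1 + j3.78 → |·| ≈ 3.91, ∠ ≈ 75.18°
|G| = 16 · 47.261 / (3.91) ≈ 193.4
Gain = 20 log₁₀(193.4) ≈ 45.73 dB
∠G = (88.79°) − (75.18°) = 13.61°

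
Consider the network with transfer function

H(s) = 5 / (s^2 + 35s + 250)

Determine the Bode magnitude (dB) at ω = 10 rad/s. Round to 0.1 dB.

-37.6 dB

Substitute s = j10:
Numerator: 5 = 5 + j0
Denominator: (j10)^2 + 35(j10) + 250 = 150 + j350
|N| = √(5² + 0²) ≈ 5, ∠N ≈ 0.00°
|D| = √(150² + 350²) ≈ 380.79, ∠D ≈ 66.80°
|H| = 5 / 380.79 ≈ 0.013131
Gain = 20 log₁₀(0.013131) ≈ -37.63 dB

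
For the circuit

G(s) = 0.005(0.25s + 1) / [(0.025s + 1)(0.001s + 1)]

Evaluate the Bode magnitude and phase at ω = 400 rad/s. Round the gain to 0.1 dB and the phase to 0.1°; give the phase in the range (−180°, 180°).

At ω = 400 rad/s:
zero (1 + j400·0.25) = 1 + j100 → |·| ≈ 100, ∠ ≈ 89.43°
pole (1 + j400·0.025) = 1 + j10 → |·| ≈ 10.05, ∠ ≈ 84.29°
pole (1 + j400·0.001) = 1 + j0.4 → |·| ≈ 1.077, ∠ ≈ 21.80°
|G| = 0.005 · 100 / (10.05 · 1.077) ≈ 0.046194
Gain = 20 log₁₀(0.046194) ≈ -26.71 dB
∠G = (89.43°) − (84.29° + 21.80°) = -16.66°

-26.7 dB, -16.7°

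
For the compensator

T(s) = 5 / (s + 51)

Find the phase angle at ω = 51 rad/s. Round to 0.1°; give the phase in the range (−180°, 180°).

Substitute s = j51:
Numerator: 5 = 5 + j0
Denominator: (j51) + 51 = 51 + j51
|N| = √(5² + 0²) ≈ 5, ∠N ≈ 0.00°
|D| = √(51² + 51²) ≈ 72.125, ∠D ≈ 45.00°
∠T = 0.00° − 45.00° = -45.00°

-45.0°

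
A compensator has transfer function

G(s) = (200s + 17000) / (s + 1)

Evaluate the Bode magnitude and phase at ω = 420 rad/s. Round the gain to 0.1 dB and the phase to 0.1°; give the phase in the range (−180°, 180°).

Substitute s = j420:
Numerator: 200(j420) + 17000 = 17000 + j84000
Denominator: (j420) + 1 = 1 + j420
|N| = √(17000² + 84000²) ≈ 85703, ∠N ≈ 78.56°
|D| = √(1² + 420²) ≈ 420, ∠D ≈ 89.86°
|G| = 85703 / 420 ≈ 204.05
Gain = 20 log₁₀(204.05) ≈ 46.19 dB
∠G = 78.56° − 89.86° = -11.30°

46.2 dB, -11.3°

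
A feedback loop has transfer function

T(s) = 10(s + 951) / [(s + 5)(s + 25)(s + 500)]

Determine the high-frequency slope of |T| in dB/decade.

Each pole contributes −20 dB/decade at high frequency; each zero contributes +20 dB/decade.
Net: 1 zero(s) − 3 pole(s) → -40 dB/decade.

-40 dB/decade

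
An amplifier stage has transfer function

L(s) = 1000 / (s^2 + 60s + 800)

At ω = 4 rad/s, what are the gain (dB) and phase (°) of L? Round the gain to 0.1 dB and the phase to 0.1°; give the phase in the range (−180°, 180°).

1.7 dB, -17.0°

Substitute s = j4:
Numerator: 1000 = 1000 + j0
Denominator: (j4)^2 + 60(j4) + 800 = 784 + j240
|N| = √(1000² + 0²) ≈ 1000, ∠N ≈ 0.00°
|D| = √(784² + 240²) ≈ 819.91, ∠D ≈ 17.02°
|L| = 1000 / 819.91 ≈ 1.2196
Gain = 20 log₁₀(1.2196) ≈ 1.72 dB
∠L = 0.00° − 17.02° = -17.02°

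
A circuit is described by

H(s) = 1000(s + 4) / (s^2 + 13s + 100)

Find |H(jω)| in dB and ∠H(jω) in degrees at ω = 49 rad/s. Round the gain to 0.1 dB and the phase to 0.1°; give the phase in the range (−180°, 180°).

26.3 dB, -79.2°

At s = jω = j49:
zero (s+4): 4 + j49 → |·| = √(4²+49²) = √2417 ≈ 49.163, ∠ = arctan(49/4) ≈ 85.33°
quadratic: (j49)² + 13·j49 + 100 = -2301 + j637 → |·| ≈ 2387.5, ∠ ≈ 164.53°
|H| = 1000 · 49.163 / 2387.5 ≈ 20.592
Gain = 20 log₁₀(20.592) ≈ 26.27 dB
∠H = 85.33° − 164.53° = -79.20°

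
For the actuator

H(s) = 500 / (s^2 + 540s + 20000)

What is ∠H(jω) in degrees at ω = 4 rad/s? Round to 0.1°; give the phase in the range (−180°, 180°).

-6.2°

Substitute s = j4:
Numerator: 500 = 500 + j0
Denominator: (j4)^2 + 540(j4) + 20000 = 19984 + j2160
|N| = √(500² + 0²) ≈ 500, ∠N ≈ 0.00°
|D| = √(19984² + 2160²) ≈ 20100, ∠D ≈ 6.17°
∠H = 0.00° − 6.17° = -6.17°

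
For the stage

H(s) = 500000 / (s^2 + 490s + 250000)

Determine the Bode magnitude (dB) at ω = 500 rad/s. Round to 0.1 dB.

6.2 dB

At s = jω = j500:
quadratic: (j500)² + 490·j500 + 250000 = 0 + j245000 → |·| ≈ 2.45e+05, ∠ ≈ 90.00°
|H| = 500000 / 2.45e+05 ≈ 2.0408
Gain = 20 log₁₀(2.0408) ≈ 6.20 dB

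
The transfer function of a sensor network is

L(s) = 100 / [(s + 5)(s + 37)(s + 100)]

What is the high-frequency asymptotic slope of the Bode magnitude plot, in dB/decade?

-60 dB/decade

Each pole contributes −20 dB/decade at high frequency; each zero contributes +20 dB/decade.
Net: 0 zero(s) − 3 pole(s) → -60 dB/decade.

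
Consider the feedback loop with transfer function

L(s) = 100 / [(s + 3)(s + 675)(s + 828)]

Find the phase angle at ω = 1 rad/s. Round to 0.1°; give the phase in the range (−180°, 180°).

At s = jω = j1:
pole (s+3): 3 + j1 → |·| = √(3²+1²) = √10 ≈ 3.1623, ∠ = arctan(1/3) ≈ 18.43°
pole (s+675): 675 + j1 → |·| = √(675²+1²) = √455626 ≈ 675, ∠ = arctan(1/675) ≈ 0.08°
pole (s+828): 828 + j1 → |·| = √(828²+1²) = √685585 ≈ 828, ∠ = arctan(1/828) ≈ 0.07°
∠L = 0.00° − 18.58° = -18.58°

-18.6°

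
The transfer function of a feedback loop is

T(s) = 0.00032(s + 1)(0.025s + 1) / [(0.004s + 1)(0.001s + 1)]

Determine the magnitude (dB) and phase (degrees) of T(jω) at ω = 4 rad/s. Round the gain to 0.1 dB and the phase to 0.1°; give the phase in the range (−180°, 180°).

At ω = 4 rad/s:
zero (1 + j4·1) = 1 + j4 → |·| ≈ 4.1231, ∠ ≈ 75.96°
zero (1 + j4·0.025) = 1 + j0.1 → |·| ≈ 1.005, ∠ ≈ 5.71°
pole (1 + j4·0.004) = 1 + j0.016 → |·| ≈ 1.0001, ∠ ≈ 0.92°
pole (1 + j4·0.001) = 1 + j0.004 → |·| ≈ 1, ∠ ≈ 0.23°
|T| = 0.00032 · 4.1231 · 1.005 / (1.0001 · 1) ≈ 0.0013259
Gain = 20 log₁₀(0.0013259) ≈ -57.55 dB
∠T = (75.96° + 5.71°) − (0.92° + 0.23°) = 80.52°

-57.6 dB, 80.5°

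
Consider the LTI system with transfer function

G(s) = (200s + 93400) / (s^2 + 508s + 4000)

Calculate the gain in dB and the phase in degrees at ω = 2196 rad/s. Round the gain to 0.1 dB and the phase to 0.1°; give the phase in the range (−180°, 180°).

Substitute s = j2196:
Numerator: 200(j2196) + 93400 = 93400 + j439200
Denominator: (j2196)^2 + 508(j2196) + 4000 = -4818416 + j1115568
|N| = √(93400² + 439200²) ≈ 4.4902e+05, ∠N ≈ 77.99°
|D| = √(4818416² + 1115568²) ≈ 4.9459e+06, ∠D ≈ 166.96°
|G| = 4.4902e+05 / 4.9459e+06 ≈ 0.090786
Gain = 20 log₁₀(0.090786) ≈ -20.84 dB
∠G = 77.99° − 166.96° = -88.97°

-20.8 dB, -89.0°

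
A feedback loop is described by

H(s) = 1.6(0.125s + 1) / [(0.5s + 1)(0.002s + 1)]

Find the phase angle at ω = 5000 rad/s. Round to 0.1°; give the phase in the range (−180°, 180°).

-84.4°

At ω = 5000 rad/s:
zero (1 + j5000·0.125) = 1 + j625 → |·| ≈ 625, ∠ ≈ 89.91°
pole (1 + j5000·0.5) = 1 + j2500 → |·| ≈ 2500, ∠ ≈ 89.98°
pole (1 + j5000·0.002) = 1 + j10 → |·| ≈ 10.05, ∠ ≈ 84.29°
∠H = (89.91°) − (89.98° + 84.29°) = -84.36°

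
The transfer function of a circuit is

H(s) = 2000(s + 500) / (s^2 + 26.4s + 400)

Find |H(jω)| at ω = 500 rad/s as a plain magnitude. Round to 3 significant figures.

At s = jω = j500:
zero (s+500): 500 + j500 → |·| = √(500²+500²) = √500000 ≈ 707.11, ∠ = arctan(500/500) ≈ 45.00°
quadratic: (j500)² + 26.4·j500 + 400 = -249600 + j13200 → |·| ≈ 2.4995e+05, ∠ ≈ 176.97°
|H| = 2000 · 707.11 / 2.4995e+05 ≈ 5.658

5.66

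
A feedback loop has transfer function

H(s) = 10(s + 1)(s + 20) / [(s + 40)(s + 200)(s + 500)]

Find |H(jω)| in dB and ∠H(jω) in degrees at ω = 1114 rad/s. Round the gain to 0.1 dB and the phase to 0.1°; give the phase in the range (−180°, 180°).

At s = jω = j1114:
zero (s+1): 1 + j1114 → |·| = √(1²+1114²) = √1240997 ≈ 1114, ∠ = arctan(1114/1) ≈ 89.95°
zero (s+20): 20 + j1114 → |·| = √(20²+1114²) = √1241396 ≈ 1114.2, ∠ = arctan(1114/20) ≈ 88.97°
pole (s+40): 40 + j1114 → |·| = √(40²+1114²) = √1242596 ≈ 1114.7, ∠ = arctan(1114/40) ≈ 87.94°
pole (s+200): 200 + j1114 → |·| = √(200²+1114²) = √1280996 ≈ 1131.8, ∠ = arctan(1114/200) ≈ 79.82°
pole (s+500): 500 + j1114 → |·| = √(500²+1114²) = √1490996 ≈ 1221.1, ∠ = arctan(1114/500) ≈ 65.83°
|H| = 10 · 1.2412e+06 / 1.5406e+09 ≈ 0.0080566
Gain = 20 log₁₀(0.0080566) ≈ -41.88 dB
∠H = 178.92° − 233.59° = -54.67°

-41.9 dB, -54.7°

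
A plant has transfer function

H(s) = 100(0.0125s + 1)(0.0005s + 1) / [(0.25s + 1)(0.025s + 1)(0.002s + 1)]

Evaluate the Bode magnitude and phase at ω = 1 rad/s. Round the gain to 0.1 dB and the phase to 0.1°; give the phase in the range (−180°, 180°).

39.7 dB, -14.8°

At ω = 1 rad/s:
zero (1 + j1·0.0125) = 1 + j0.0125 → |·| ≈ 1.0001, ∠ ≈ 0.72°
zero (1 + j1·0.0005) = 1 + j0.0005 → |·| ≈ 1, ∠ ≈ 0.03°
pole (1 + j1·0.25) = 1 + j0.25 → |·| ≈ 1.0308, ∠ ≈ 14.04°
pole (1 + j1·0.025) = 1 + j0.025 → |·| ≈ 1.0003, ∠ ≈ 1.43°
pole (1 + j1·0.002) = 1 + j0.002 → |·| ≈ 1, ∠ ≈ 0.11°
|H| = 100 · 1.0001 · 1 / (1.0308 · 1.0003 · 1) ≈ 96.993
Gain = 20 log₁₀(96.993) ≈ 39.73 dB
∠H = (0.72° + 0.03°) − (14.04° + 1.43° + 0.11°) = -14.83°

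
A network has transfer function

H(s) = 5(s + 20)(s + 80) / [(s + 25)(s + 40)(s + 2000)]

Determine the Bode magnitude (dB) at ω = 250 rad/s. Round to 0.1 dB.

At s = jω = j250:
zero (s+20): 20 + j250 → |·| = √(20²+250²) = √62900 ≈ 250.8, ∠ = arctan(250/20) ≈ 85.43°
zero (s+80): 80 + j250 → |·| = √(80²+250²) = √68900 ≈ 262.49, ∠ = arctan(250/80) ≈ 72.26°
pole (s+25): 25 + j250 → |·| = √(25²+250²) = √63125 ≈ 251.25, ∠ = arctan(250/25) ≈ 84.29°
pole (s+40): 40 + j250 → |·| = √(40²+250²) = √64100 ≈ 253.18, ∠ = arctan(250/40) ≈ 80.91°
pole (s+2000): 2000 + j250 → |·| = √(2000²+250²) = √4062500 ≈ 2015.6, ∠ = arctan(250/2000) ≈ 7.13°
|H| = 5 · 65832 / 1.2822e+08 ≈ 0.0025672
Gain = 20 log₁₀(0.0025672) ≈ -51.81 dB

-51.8 dB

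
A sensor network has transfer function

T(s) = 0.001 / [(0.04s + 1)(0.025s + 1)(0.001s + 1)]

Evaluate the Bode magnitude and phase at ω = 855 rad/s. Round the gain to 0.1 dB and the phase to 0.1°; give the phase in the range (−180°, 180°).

-119.7 dB, 143.8°

At ω = 855 rad/s:
pole (1 + j855·0.04) = 1 + j34.2 → |·| ≈ 34.215, ∠ ≈ 88.33°
pole (1 + j855·0.025) = 1 + j21.375 → |·| ≈ 21.398, ∠ ≈ 87.32°
pole (1 + j855·0.001) = 1 + j0.855 → |·| ≈ 1.3157, ∠ ≈ 40.53°
|T| = 0.001 · 1 / (34.215 · 21.398 · 1.3157) ≈ 1.0381e-06
Gain = 20 log₁₀(1.0381e-06) ≈ -119.68 dB
∠T = (0°) − (88.33° + 87.32° + 40.53°) = -216.18° ≡ 143.82° (principal value)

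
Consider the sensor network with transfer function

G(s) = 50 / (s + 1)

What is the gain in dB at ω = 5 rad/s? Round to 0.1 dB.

At s = jω = j5:
pole (s+1): 1 + j5 → |·| = √(1²+5²) = √26 ≈ 5.099, ∠ = arctan(5/1) ≈ 78.69°
|G| = 50 / 5.099 ≈ 9.8058
Gain = 20 log₁₀(9.8058) ≈ 19.83 dB

19.8 dB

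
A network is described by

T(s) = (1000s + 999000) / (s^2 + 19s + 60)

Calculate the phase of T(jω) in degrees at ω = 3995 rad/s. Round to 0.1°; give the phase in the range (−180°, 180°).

-103.8°

Substitute s = j3995:
Numerator: 1000(j3995) + 999000 = 999000 + j3995000
Denominator: (j3995)^2 + 19(j3995) + 60 = -15959965 + j75905
|N| = √(999000² + 3995000²) ≈ 4.118e+06, ∠N ≈ 75.96°
|D| = √(15959965² + 75905²) ≈ 1.596e+07, ∠D ≈ 179.73°
∠T = 75.96° − 179.73° = -103.77°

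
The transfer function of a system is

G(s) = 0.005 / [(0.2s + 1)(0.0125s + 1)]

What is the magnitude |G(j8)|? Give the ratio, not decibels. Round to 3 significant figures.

0.00264

At ω = 8 rad/s:
pole (1 + j8·0.2) = 1 + j1.6 → |·| ≈ 1.8868, ∠ ≈ 57.99°
pole (1 + j8·0.0125) = 1 + j0.1 → |·| ≈ 1.005, ∠ ≈ 5.71°
|G| = 0.005 · 1 / (1.8868 · 1.005) ≈ 0.0026368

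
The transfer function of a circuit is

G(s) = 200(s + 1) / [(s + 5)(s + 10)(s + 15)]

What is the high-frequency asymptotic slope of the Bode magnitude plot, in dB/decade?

Each pole contributes −20 dB/decade at high frequency; each zero contributes +20 dB/decade.
Net: 1 zero(s) − 3 pole(s) → -40 dB/decade.

-40 dB/decade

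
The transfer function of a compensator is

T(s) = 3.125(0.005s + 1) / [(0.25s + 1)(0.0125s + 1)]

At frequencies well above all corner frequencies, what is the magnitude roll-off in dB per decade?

-20 dB/decade

Each pole contributes −20 dB/decade at high frequency; each zero contributes +20 dB/decade.
Net: 1 zero(s) − 2 pole(s) → -20 dB/decade.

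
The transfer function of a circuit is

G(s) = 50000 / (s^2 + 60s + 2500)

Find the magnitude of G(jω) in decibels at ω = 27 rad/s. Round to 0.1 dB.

26.4 dB

At s = jω = j27:
quadratic: (j27)² + 60·j27 + 2500 = 1771 + j1620 → |·| ≈ 2400.2, ∠ ≈ 42.45°
|G| = 50000 / 2400.2 ≈ 20.832
Gain = 20 log₁₀(20.832) ≈ 26.37 dB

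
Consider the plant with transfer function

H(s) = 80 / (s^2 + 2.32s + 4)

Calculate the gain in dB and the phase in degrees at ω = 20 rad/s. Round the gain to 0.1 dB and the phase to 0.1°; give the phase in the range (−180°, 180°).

-14.0 dB, -173.3°

At s = jω = j20:
quadratic: (j20)² + 2.32·j20 + 4 = -396 + j46.4 → |·| ≈ 398.71, ∠ ≈ 173.32°
|H| = 80 / 398.71 ≈ 0.20065
Gain = 20 log₁₀(0.20065) ≈ -13.95 dB
∠H = 0.00° − 173.32° = -173.32°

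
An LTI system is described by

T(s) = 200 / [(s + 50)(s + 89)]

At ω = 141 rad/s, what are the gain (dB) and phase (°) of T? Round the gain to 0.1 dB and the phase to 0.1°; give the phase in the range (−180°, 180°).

-41.9 dB, -128.2°

At s = jω = j141:
pole (s+50): 50 + j141 → |·| = √(50²+141²) = √22381 ≈ 149.6, ∠ = arctan(141/50) ≈ 70.47°
pole (s+89): 89 + j141 → |·| = √(89²+141²) = √27802 ≈ 166.74, ∠ = arctan(141/89) ≈ 57.74°
|T| = 200 / 24944 ≈ 0.008018
Gain = 20 log₁₀(0.008018) ≈ -41.92 dB
∠T = 0.00° − 128.21° = -128.21°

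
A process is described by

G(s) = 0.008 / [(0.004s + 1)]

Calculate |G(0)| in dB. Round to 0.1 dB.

-41.9 dB

G(0) = 0.008 · 1 / 1 = 0.008
20 log₁₀(0.008) ≈ -41.94 dB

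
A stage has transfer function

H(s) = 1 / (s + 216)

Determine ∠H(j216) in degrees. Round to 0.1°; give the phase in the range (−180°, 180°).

-45.0°

At s = jω = j216:
pole (s+216): 216 + j216 → |·| = √(216²+216²) = √93312 ≈ 305.47, ∠ = arctan(216/216) ≈ 45.00°
∠H = 0.00° − 45.00° = -45.00°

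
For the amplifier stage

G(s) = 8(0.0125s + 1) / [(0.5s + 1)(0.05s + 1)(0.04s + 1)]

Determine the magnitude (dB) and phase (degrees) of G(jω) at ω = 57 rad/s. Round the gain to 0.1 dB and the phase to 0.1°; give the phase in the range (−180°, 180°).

-26.8 dB, 170.5°

At ω = 57 rad/s:
zero (1 + j57·0.0125) = 1 + j0.7125 → |·| ≈ 1.2279, ∠ ≈ 35.47°
pole (1 + j57·0.5) = 1 + j28.5 → |·| ≈ 28.518, ∠ ≈ 87.99°
pole (1 + j57·0.05) = 1 + j2.85 → |·| ≈ 3.0203, ∠ ≈ 70.67°
pole (1 + j57·0.04) = 1 + j2.28 → |·| ≈ 2.4897, ∠ ≈ 66.32°
|G| = 8 · 1.2279 / (28.518 · 3.0203 · 2.4897) ≈ 0.045808
Gain = 20 log₁₀(0.045808) ≈ -26.78 dB
∠G = (35.47°) − (87.99° + 70.67° + 66.32°) = -189.51° ≡ 170.49° (principal value)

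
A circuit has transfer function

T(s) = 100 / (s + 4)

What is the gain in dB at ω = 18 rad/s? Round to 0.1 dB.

14.7 dB

At s = jω = j18:
pole (s+4): 4 + j18 → |·| = √(4²+18²) = √340 ≈ 18.439, ∠ = arctan(18/4) ≈ 77.47°
|T| = 100 / 18.439 ≈ 5.4233
Gain = 20 log₁₀(5.4233) ≈ 14.69 dB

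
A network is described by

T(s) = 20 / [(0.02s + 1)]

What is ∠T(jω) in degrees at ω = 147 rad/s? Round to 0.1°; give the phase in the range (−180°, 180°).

-71.2°

At ω = 147 rad/s:
pole (1 + j147·0.02) = 1 + j2.94 → |·| ≈ 3.1054, ∠ ≈ 71.21°
∠T = (0°) − (71.21°) = -71.21°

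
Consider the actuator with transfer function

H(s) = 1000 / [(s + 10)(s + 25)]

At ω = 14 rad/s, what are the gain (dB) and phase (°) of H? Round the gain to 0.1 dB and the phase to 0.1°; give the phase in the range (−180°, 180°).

At s = jω = j14:
pole (s+10): 10 + j14 → |·| = √(10²+14²) = √296 ≈ 17.205, ∠ = arctan(14/10) ≈ 54.46°
pole (s+25): 25 + j14 → |·| = √(25²+14²) = √821 ≈ 28.653, ∠ = arctan(14/25) ≈ 29.25°
|H| = 1000 / 492.97 ≈ 2.0285
Gain = 20 log₁₀(2.0285) ≈ 6.14 dB
∠H = 0.00° − 83.71° = -83.71°

6.1 dB, -83.7°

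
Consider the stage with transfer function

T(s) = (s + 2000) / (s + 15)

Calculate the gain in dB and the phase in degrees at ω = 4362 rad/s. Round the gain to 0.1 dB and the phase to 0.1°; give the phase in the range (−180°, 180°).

At s = jω = j4362:
zero (s+2000): 2000 + j4362 → |·| = √(2000²+4362²) = √23027044 ≈ 4798.7, ∠ = arctan(4362/2000) ≈ 65.37°
pole (s+15): 15 + j4362 → |·| = √(15²+4362²) = √19027269 ≈ 4362, ∠ = arctan(4362/15) ≈ 89.80°
|T| = 1 · 4798.7 / 4362 ≈ 1.1001
Gain = 20 log₁₀(1.1001) ≈ 0.83 dB
∠T = 65.37° − 89.80° = -24.43°

0.8 dB, -24.4°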